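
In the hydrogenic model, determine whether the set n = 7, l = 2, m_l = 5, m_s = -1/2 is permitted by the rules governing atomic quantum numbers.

Not allowed

The magnetic quantum number must satisfy −l ≤ m_l ≤ l. With l = 2, m_l can only be -2, -1, 0, 1, 2, so m_l = 5 is forbidden.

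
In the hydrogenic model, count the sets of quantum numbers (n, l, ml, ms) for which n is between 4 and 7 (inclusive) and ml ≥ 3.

40

Treat each shell separately and count matching orbitals:
n=4 → 1; n=5 → 3; n=6 → 6; n=7 → 10.
Orbitals: 1 + 3 + 6 + 10 = 20. Including both spin states (ms = ±1/2) gives 2 × 20 = 40 states.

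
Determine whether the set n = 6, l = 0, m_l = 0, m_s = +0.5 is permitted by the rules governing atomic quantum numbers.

n = 6 is a positive integer. l = 0 satisfies 0 ≤ l ≤ n−1 = 5. m_l = 0 lies in the range −l … +l (here 0). m_s = +1/2 is one of ±1/2.
All four constraints are satisfied.

Yes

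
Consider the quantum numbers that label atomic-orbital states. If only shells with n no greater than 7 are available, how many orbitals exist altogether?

Total orbitals = 1² + 2² + 3² + 4² + 5² + 6² + 7² = 140.

140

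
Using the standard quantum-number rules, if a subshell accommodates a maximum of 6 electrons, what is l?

l = 1 (p)

2(2l+1) = 6 ⇒ 2l+1 = 3 ⇒ l = 1.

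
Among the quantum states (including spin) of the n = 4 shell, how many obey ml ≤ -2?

For n = 4, l ranges over 0 … 3.
Orbitals with ml ≤ -2, by l: l=2 → 1; l=3 → 2.
Orbitals: 1 + 2 = 3. Each orbital carries two spin states, so 3 × 2 = 6 states.

6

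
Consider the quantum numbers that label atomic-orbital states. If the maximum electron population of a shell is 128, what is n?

2n² = 128 ⇒ n² = 64 ⇒ n = 8.

n = 8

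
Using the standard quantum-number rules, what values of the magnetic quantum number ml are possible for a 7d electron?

The 7d subshell has l = 2, and ml takes every integer from −l to +l. With l = 2 that gives the 5 values -2, -1, 0, 1, 2.

-2, -1, 0, 1, 2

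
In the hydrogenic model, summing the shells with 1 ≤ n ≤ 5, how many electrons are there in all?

Shell n has n² orbitals: 1²=1 + 2²=4 + 3²=9 + 4²=16 + 5²=25 = 55 orbitals.
Two spin states per orbital: 2 × 55 = 110 electrons.

110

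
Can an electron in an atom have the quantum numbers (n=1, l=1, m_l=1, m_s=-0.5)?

No

The orbital quantum number must satisfy 0 ≤ l ≤ n−1. With n = 1 the allowed l values are 0, so l = 1 is out of range.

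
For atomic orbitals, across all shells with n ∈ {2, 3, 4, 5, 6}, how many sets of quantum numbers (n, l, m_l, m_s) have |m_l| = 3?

Count contributing orbitals for each principal shell:
n=4 → 2; n=5 → 4; n=6 → 6.
Orbitals: 2 + 4 + 6 = 12. Including both spin states (m_s = ±1/2) gives 2 × 12 = 24 states.

24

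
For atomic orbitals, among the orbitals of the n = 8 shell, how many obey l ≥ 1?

Go through l = 0, …, 7 (the values permitted for n = 8).
Orbitals with l ≥ 1, by l: l=1 → 3; l=2 → 5; l=3 → 7; l=4 → 9; l=5 → 11; l=6 → 13; l=7 → 15.
Total orbitals: 3 + 5 + 7 + 9 + 11 + 13 + 15 = 63.

63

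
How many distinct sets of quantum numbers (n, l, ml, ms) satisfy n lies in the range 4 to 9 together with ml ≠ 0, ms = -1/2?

Work shell by shell — for each n, count the (l, ml) pairs that satisfy ml ≠ 0:
n=4 → 12; n=5 → 20; n=6 → 30; n=7 → 42; n=8 → 56; n=9 → 72.
Orbitals: 12 + 20 + 30 + 42 + 56 + 72 = 232. With ms fixed to -1/2 there is one state per orbital, so 232 states.

232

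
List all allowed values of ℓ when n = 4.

ℓ is an integer with 0 ≤ ℓ ≤ n−1, so for n = 4: ℓ = 0, 1, 2, 3.

0, 1, 2, 3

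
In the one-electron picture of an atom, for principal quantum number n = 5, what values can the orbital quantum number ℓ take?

0, 1, 2, 3, 4

ℓ is an integer with 0 ≤ ℓ ≤ n−1, so for n = 5: ℓ = 0, 1, 2, 3, 4.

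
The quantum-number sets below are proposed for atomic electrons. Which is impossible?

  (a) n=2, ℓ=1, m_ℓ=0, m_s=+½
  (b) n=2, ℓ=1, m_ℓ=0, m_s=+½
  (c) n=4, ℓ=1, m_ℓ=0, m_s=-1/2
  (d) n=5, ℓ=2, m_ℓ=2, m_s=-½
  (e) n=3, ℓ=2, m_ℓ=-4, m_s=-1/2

(e) has |m_ℓ| = 4 > ℓ = 2, violating −ℓ ≤ m_ℓ ≤ ℓ.
The remaining sets (a), (b), (c), (d) satisfy all four rules.

(e)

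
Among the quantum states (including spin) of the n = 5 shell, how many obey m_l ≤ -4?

2

For n = 5, l ranges over 0 … 4.
The (l, m_l) pairs meeting m_l ≤ -4 give: l=4 → 1.
Orbitals: 1. Each orbital carries two spin states, so 1 × 2 = 2 states.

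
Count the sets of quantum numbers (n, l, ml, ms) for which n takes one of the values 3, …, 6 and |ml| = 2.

For each n in the range, tally the orbitals obeying |ml| = 2:
n=3 → 2; n=4 → 4; n=5 → 6; n=6 → 8.
Orbitals: 2 + 4 + 6 + 8 = 20. Including both spin states (ms = ±1/2) gives 2 × 20 = 40 states.

40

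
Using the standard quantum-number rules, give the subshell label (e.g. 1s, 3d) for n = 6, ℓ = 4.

ℓ = 4 corresponds to the letter 'g', so the subshell is 6g.

6g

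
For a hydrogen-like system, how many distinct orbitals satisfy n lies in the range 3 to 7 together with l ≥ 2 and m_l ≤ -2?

Work shell by shell — for each n, count the (l, m_l) pairs that satisfy l ≥ 2 and m_l ≤ -2:
n=3 → 1; n=4 → 3; n=5 → 6; n=6 → 10; n=7 → 15.
Total orbitals: 1 + 3 + 6 + 10 + 15 = 35.

35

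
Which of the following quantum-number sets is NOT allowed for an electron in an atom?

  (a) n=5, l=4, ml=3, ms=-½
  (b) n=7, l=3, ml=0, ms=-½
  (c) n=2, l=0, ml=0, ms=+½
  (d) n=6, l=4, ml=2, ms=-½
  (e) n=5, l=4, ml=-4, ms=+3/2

(e) has ms = +3/2, but an electron's spin must be ±1/2.
The remaining sets (a), (b), (c), (d) satisfy all four rules.

(e)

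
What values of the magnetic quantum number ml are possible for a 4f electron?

-3, -2, -1, 0, 1, 2, 3

The 4f subshell has l = 3, and ml takes every integer from −l to +l. With l = 3 that gives the 7 values -3, -2, -1, 0, 1, 2, 3.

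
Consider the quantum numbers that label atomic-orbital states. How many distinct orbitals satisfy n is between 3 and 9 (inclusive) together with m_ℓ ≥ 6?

Treat each shell separately and count matching orbitals:
n=7 → 1; n=8 → 3; n=9 → 6.
Total orbitals: 1 + 3 + 6 = 10.

10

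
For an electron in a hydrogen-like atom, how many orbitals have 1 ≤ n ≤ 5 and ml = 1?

Work shell by shell — for each n, count the (l, ml) pairs that satisfy ml = 1:
n=2 → 1; n=3 → 2; n=4 → 3; n=5 → 4.
Total orbitals: 1 + 2 + 3 + 4 = 10.

10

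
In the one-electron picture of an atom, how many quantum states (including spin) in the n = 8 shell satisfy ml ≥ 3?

30

The (l, ml) pairs meeting ml ≥ 3 give: l=3 → 1; l=4 → 2; l=5 → 3; l=6 → 4; l=7 → 5.
Orbitals: 1 + 2 + 3 + 4 + 5 = 15. Each orbital carries two spin states, so 15 × 2 = 30 states.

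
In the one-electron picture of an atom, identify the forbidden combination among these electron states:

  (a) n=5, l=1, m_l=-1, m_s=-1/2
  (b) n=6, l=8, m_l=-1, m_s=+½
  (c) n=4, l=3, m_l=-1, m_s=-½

(b)

(b) has l = 8 ≥ n = 6, violating 0 ≤ l ≤ n−1.
The remaining sets (a), (c) satisfy all four rules.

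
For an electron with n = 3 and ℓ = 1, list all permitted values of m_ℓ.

-1, 0, 1

m_ℓ takes every integer from −ℓ to +ℓ. With ℓ = 1 that gives the 3 values -1, 0, 1.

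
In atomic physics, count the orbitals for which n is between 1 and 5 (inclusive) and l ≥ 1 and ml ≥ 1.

20

Treat each shell separately and count matching orbitals:
n=2 → 1; n=3 → 3; n=4 → 6; n=5 → 10.
Total orbitals: 1 + 3 + 6 + 10 = 20.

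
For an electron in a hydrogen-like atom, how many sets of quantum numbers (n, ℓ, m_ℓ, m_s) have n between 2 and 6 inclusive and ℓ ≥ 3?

100

Work shell by shell — for each n, count the (ℓ, m_ℓ) pairs that satisfy ℓ ≥ 3:
n=4 → 7; n=5 → 16; n=6 → 27.
Orbitals: 7 + 16 + 27 = 50. Including both spin states (m_s = ±1/2) gives 2 × 50 = 100 states.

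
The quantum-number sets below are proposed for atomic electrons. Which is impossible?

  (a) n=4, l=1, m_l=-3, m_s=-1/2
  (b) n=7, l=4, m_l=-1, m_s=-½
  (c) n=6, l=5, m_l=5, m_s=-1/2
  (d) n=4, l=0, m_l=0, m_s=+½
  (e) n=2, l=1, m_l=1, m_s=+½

(a) has |m_l| = 3 > l = 1, violating −l ≤ m_l ≤ l.
The remaining sets (b), (c), (d), (e) satisfy all four rules.

(a)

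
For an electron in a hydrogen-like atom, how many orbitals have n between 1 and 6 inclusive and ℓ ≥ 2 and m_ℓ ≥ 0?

40

Work shell by shell — for each n, count the (ℓ, m_ℓ) pairs that satisfy ℓ ≥ 2 and m_ℓ ≥ 0:
n=3 → 3; n=4 → 7; n=5 → 12; n=6 → 18.
Total orbitals: 3 + 7 + 12 + 18 = 40.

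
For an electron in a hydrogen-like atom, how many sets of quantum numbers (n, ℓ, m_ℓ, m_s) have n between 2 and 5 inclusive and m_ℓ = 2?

12

Count contributing orbitals for each principal shell:
n=3 → 1; n=4 → 2; n=5 → 3.
Orbitals: 1 + 2 + 3 = 6. Including both spin states (m_s = ±1/2) gives 2 × 6 = 12 states.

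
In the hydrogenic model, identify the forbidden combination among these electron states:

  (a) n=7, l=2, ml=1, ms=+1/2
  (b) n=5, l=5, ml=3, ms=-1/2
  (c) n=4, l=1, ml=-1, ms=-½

(b)

(b) has l = 5 ≥ n = 5, violating 0 ≤ l ≤ n−1.
The remaining sets (a), (c) satisfy all four rules.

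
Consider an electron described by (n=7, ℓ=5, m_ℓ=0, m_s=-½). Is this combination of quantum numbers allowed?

n = 7 is a positive integer. ℓ = 5 satisfies 0 ≤ ℓ ≤ n−1 = 6. m_ℓ = 0 lies in the range −ℓ … +ℓ (here −5 … 5). m_s = -1/2 is one of ±1/2.
All four constraints are satisfied.

Allowed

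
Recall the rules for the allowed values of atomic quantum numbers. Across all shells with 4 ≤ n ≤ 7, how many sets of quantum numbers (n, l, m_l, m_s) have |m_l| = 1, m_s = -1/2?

36

Per-shell orbital counts meeting the constraint:
n=4 → 6; n=5 → 8; n=6 → 10; n=7 → 12.
Orbitals: 6 + 8 + 10 + 12 = 36. With m_s fixed to -1/2 there is one state per orbital, so 36 states.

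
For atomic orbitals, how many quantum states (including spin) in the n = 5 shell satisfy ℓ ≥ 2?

42

The (ℓ, m_ℓ) pairs meeting ℓ ≥ 2 give: ℓ=2 → 5; ℓ=3 → 7; ℓ=4 → 9.
Orbitals: 5 + 7 + 9 = 21. Each orbital carries two spin states, so 21 × 2 = 42 states.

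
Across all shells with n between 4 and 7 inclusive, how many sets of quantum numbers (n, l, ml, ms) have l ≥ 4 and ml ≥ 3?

Per-shell orbital counts meeting the constraint:
n=5 → 2; n=6 → 5; n=7 → 9.
Orbitals: 2 + 5 + 9 = 16. Including both spin states (ms = ±1/2) gives 2 × 16 = 32 states.

32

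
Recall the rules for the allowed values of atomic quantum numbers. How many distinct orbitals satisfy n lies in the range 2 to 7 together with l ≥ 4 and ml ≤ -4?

Work shell by shell — for each n, count the (l, ml) pairs that satisfy l ≥ 4 and ml ≤ -4:
n=5 → 1; n=6 → 3; n=7 → 6.
Total orbitals: 1 + 3 + 6 = 10.

10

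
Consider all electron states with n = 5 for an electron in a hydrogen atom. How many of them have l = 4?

The n = 5 shell has l = 0 through 4; check each.
The (l, ml) pairs meeting l = 4 give: l=4 → 9.
Orbitals: 9. Each orbital carries two spin states, so 9 × 2 = 18 states.

18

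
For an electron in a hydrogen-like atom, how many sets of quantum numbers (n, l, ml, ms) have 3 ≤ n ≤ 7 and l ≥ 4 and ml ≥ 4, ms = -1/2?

10

Count contributing orbitals for each principal shell:
n=5 → 1; n=6 → 3; n=7 → 6.
Orbitals: 1 + 3 + 6 = 10. With ms fixed to -1/2 there is one state per orbital, so 10 states.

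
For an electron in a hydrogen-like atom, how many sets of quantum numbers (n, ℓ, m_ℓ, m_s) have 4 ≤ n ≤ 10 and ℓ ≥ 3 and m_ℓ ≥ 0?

Count contributing orbitals for each principal shell:
n=4 → 4; n=5 → 9; n=6 → 15; n=7 → 22; n=8 → 30; n=9 → 39; n=10 → 49.
Orbitals: 4 + 9 + 15 + 22 + 30 + 39 + 49 = 168. Including both spin states (m_s = ±1/2) gives 2 × 168 = 336 states.

336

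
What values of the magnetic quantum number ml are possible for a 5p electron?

The 5p subshell has l = 1, and ml takes every integer from −l to +l. With l = 1 that gives the 3 values -1, 0, 1.

-1, 0, 1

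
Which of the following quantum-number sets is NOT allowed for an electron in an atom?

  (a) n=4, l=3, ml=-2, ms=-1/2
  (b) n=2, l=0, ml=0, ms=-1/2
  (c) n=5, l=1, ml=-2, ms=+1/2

(c) has |ml| = 2 > l = 1, violating −l ≤ ml ≤ l.
The remaining sets (a), (b) satisfy all four rules.

(c)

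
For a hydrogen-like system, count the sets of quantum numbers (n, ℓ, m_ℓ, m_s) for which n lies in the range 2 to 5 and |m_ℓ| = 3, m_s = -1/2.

6

Treat each shell separately and count matching orbitals:
n=4 → 2; n=5 → 4.
Orbitals: 2 + 4 = 6. With m_s fixed to -1/2 there is one state per orbital, so 6 states.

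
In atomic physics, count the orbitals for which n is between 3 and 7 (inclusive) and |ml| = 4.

12

Count contributing orbitals for each principal shell:
n=5 → 2; n=6 → 4; n=7 → 6.
Total orbitals: 2 + 4 + 6 = 12.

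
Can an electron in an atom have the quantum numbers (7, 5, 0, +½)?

Allowed

n = 7 is a positive integer. l = 5 satisfies 0 ≤ l ≤ n−1 = 6. m_l = 0 lies in the range −l … +l (here −5 … 5). m_s = +1/2 is one of ±1/2.
All four constraints are satisfied.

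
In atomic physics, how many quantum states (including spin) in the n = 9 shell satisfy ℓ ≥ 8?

For n = 9, ℓ ranges over 0 … 8.
Orbitals with ℓ ≥ 8, by ℓ: ℓ=8 → 17.
Orbitals: 17. Each orbital carries two spin states, so 17 × 2 = 34 states.

34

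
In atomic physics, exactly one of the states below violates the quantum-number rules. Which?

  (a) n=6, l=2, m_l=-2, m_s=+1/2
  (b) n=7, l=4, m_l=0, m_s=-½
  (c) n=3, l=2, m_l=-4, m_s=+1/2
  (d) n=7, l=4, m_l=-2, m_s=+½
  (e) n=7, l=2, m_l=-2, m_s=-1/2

(c) has |m_l| = 4 > l = 2, violating −l ≤ m_l ≤ l.
The remaining sets (a), (b), (d), (e) satisfy all four rules.

(c)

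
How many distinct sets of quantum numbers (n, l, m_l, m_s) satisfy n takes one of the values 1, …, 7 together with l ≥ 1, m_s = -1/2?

Treat each shell separately and count matching orbitals:
n=2 → 3; n=3 → 8; n=4 → 15; n=5 → 24; n=6 → 35; n=7 → 48.
Orbitals: 3 + 8 + 15 + 24 + 35 + 48 = 133. With m_s fixed to -1/2 there is one state per orbital, so 133 states.

133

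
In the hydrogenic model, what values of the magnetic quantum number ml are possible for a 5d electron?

The 5d subshell has l = 2, and ml takes every integer from −l to +l. With l = 2 that gives the 5 values -2, -1, 0, 1, 2.

-2, -1, 0, 1, 2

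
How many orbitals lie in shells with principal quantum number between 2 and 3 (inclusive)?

13

Shell n has n² orbitals: 2²=4 + 3²=9 = 13 orbitals.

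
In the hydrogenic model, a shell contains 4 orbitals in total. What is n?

n = 2

n² = 4 ⇒ n = 2.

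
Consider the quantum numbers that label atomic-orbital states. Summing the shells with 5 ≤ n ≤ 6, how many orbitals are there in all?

Shell n has n² orbitals: 5²=25 + 6²=36 = 61 orbitals.

61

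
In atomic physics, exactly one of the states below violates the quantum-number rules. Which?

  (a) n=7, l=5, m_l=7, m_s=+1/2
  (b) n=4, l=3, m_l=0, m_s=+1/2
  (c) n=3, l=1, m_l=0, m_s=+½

(a)

(a) has |m_l| = 7 > l = 5, violating −l ≤ m_l ≤ l.
The remaining sets (b), (c) satisfy all four rules.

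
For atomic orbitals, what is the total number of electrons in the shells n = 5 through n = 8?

Shell n has n² orbitals: 5²=25 + 6²=36 + 7²=49 + 8²=64 = 174 orbitals.
Two spin states per orbital: 2 × 174 = 348 electrons.

348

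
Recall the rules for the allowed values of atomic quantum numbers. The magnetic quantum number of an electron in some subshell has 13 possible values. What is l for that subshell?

l = 6

m_l ranges over 2l+1 integers, so 2l+1 = 13 ⇒ l = 6.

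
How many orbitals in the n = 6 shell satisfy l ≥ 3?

Orbitals with l ≥ 3, by l: l=3 → 7; l=4 → 9; l=5 → 11.
Total orbitals: 7 + 9 + 11 = 27.

27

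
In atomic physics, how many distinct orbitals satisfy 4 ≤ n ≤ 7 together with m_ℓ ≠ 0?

104

Treat each shell separately and count matching orbitals:
n=4 → 12; n=5 → 20; n=6 → 30; n=7 → 42.
Total orbitals: 12 + 20 + 30 + 42 = 104.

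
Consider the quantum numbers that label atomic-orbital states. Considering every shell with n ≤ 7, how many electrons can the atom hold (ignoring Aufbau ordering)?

Total orbitals = 1² + 2² + 3² + 4² + 5² + 6² + 7² = 140. Doubling for spin gives 280 electrons.

280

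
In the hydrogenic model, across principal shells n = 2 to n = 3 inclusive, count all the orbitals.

Shell n has n² orbitals: 2²=4 + 3²=9 = 13 orbitals.

13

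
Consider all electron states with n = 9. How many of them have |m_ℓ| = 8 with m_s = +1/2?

2

Go through ℓ = 0, …, 8 (the values permitted for n = 9).
Per ℓ-value: ℓ=8 → 2.
Orbitals: 2. With m_s fixed to a single value there is one state per orbital, giving 2 states.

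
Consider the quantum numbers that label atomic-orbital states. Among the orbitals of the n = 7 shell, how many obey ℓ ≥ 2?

Contributions: ℓ=2 → 5; ℓ=3 → 7; ℓ=4 → 9; ℓ=5 → 11; ℓ=6 → 13.
Total orbitals: 5 + 7 + 9 + 11 + 13 = 45.

45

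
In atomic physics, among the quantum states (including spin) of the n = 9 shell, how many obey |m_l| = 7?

8

The (l, m_l) pairs meeting |m_l| = 7 give: l=7 → 2; l=8 → 2.
Orbitals: 2 + 2 = 4. Each orbital carries two spin states, so 4 × 2 = 8 states.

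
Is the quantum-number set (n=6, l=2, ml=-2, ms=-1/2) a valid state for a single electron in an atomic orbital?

Allowed

n = 6 is a positive integer. l = 2 satisfies 0 ≤ l ≤ n−1 = 5. ml = -2 lies in the range −l … +l (here −2 … 2). ms = -1/2 is one of ±1/2.
All four constraints are satisfied.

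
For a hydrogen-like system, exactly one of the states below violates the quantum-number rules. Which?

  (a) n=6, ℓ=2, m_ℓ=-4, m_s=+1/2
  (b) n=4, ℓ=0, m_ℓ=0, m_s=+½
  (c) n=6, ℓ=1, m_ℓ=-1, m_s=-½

(a) has |m_ℓ| = 4 > ℓ = 2, violating −ℓ ≤ m_ℓ ≤ ℓ.
The remaining sets (b), (c) satisfy all four rules.

(a)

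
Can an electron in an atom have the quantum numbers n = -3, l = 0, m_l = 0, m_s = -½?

The principal quantum number must be a positive integer (n ≥ 1), but here n = -3.

Not allowed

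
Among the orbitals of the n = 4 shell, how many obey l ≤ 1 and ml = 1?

1

Go through l = 0, …, 3 (the values permitted for n = 4).
The (l, ml) pairs meeting l ≤ 1 and ml = 1 give: l=1 → 1.
Total orbitals: 1.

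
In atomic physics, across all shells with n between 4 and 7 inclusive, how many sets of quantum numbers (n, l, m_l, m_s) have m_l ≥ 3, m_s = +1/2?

Treat each shell separately and count matching orbitals:
n=4 → 1; n=5 → 3; n=6 → 6; n=7 → 10.
Orbitals: 1 + 3 + 6 + 10 = 20. With m_s fixed to +1/2 there is one state per orbital, so 20 states.

20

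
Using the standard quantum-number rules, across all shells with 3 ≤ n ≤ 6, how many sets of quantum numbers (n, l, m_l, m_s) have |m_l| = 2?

Work shell by shell — for each n, count the (l, m_l) pairs that satisfy |m_l| = 2:
n=3 → 2; n=4 → 4; n=5 → 6; n=6 → 8.
Orbitals: 2 + 4 + 6 + 8 = 20. Including both spin states (m_s = ±1/2) gives 2 × 20 = 40 states.

40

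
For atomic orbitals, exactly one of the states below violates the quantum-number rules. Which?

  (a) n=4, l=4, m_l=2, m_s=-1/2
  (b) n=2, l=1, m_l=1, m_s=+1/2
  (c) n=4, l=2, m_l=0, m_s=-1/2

(a) has l = 4 ≥ n = 4, violating 0 ≤ l ≤ n−1.
The remaining sets (b), (c) satisfy all four rules.

(a)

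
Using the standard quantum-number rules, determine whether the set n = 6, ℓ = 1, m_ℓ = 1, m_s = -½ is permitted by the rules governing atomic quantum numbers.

n = 6 is a positive integer. ℓ = 1 satisfies 0 ≤ ℓ ≤ n−1 = 5. m_ℓ = 1 lies in the range −ℓ … +ℓ (here −1 … 1). m_s = -1/2 is one of ±1/2.
All four constraints are satisfied.

Yes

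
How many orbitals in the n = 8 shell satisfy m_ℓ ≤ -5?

6

With n = 8 the allowed ℓ are 0, 1, …, 7.
The (ℓ, m_ℓ) pairs meeting m_ℓ ≤ -5 give: ℓ=5 → 1; ℓ=6 → 2; ℓ=7 → 3.
Total orbitals: 1 + 2 + 3 = 6.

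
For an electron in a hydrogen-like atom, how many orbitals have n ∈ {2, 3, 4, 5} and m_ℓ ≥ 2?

For each n in the range, tally the orbitals obeying m_ℓ ≥ 2:
n=3 → 1; n=4 → 3; n=5 → 6.
Total orbitals: 1 + 3 + 6 = 10.

10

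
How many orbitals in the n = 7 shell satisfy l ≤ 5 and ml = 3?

Go through l = 0, …, 6 (the values permitted for n = 7).
Per l-value: l=3 → 1; l=4 → 1; l=5 → 1.
Total orbitals: 1 + 1 + 1 = 3.

3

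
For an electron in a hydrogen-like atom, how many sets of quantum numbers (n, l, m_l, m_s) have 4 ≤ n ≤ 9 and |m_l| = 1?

Go shell by shell, enumerating (l, m_l) with |m_l| = 1:
n=4 → 6; n=5 → 8; n=6 → 10; n=7 → 12; n=8 → 14; n=9 → 16.
Orbitals: 6 + 8 + 10 + 12 + 14 + 16 = 66. Including both spin states (m_s = ±1/2) gives 2 × 66 = 132 states.

132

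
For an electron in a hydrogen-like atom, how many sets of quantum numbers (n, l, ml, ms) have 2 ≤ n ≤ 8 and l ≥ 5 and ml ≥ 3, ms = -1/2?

Count contributing orbitals for each principal shell:
n=6 → 3; n=7 → 7; n=8 → 12.
Orbitals: 3 + 7 + 12 = 22. With ms fixed to -1/2 there is one state per orbital, so 22 states.

22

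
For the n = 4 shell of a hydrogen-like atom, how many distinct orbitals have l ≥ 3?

7

Go through l = 0, …, 3 (the values permitted for n = 4).
Orbitals with l ≥ 3, by l: l=3 → 7.
Total orbitals: 7.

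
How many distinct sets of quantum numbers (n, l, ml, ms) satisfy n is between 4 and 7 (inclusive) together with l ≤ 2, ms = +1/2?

36

Treat each shell separately and count matching orbitals:
n=4 → 9; n=5 → 9; n=6 → 9; n=7 → 9.
Orbitals: 9 + 9 + 9 + 9 = 36. With ms fixed to +1/2 there is one state per orbital, so 36 states.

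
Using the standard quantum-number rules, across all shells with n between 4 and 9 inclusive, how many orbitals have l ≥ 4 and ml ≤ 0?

Treat each shell separately and count matching orbitals:
n=5 → 5; n=6 → 11; n=7 → 18; n=8 → 26; n=9 → 35.
Total orbitals: 5 + 11 + 18 + 26 + 35 = 95.

95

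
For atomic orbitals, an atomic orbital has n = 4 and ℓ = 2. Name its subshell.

ℓ = 2 corresponds to the letter 'd', so the subshell is 4d.

4d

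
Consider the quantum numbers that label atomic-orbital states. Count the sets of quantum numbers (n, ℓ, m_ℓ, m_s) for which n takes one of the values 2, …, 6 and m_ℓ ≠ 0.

140

Treat each shell separately and count matching orbitals:
n=2 → 2; n=3 → 6; n=4 → 12; n=5 → 20; n=6 → 30.
Orbitals: 2 + 6 + 12 + 20 + 30 = 70. Including both spin states (m_s = ±1/2) gives 2 × 70 = 140 states.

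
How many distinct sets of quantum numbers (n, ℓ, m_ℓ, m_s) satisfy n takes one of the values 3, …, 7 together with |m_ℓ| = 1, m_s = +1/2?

Work shell by shell — for each n, count the (ℓ, m_ℓ) pairs that satisfy |m_ℓ| = 1:
n=3 → 4; n=4 → 6; n=5 → 8; n=6 → 10; n=7 → 12.
Orbitals: 4 + 6 + 8 + 10 + 12 = 40. With m_s fixed to +1/2 there is one state per orbital, so 40 states.

40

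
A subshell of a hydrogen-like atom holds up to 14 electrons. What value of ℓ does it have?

ℓ = 3 (f)

2(2ℓ+1) = 14 ⇒ 2ℓ+1 = 7 ⇒ ℓ = 3.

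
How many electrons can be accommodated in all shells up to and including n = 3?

28

Total orbitals = 1² + 2² + 3² = 14. Doubling for spin gives 28 electrons.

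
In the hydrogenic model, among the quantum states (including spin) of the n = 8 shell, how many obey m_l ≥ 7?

2

For n = 8, l ranges over 0 … 7.
Contributions: l=7 → 1.
Orbitals: 1. Each orbital carries two spin states, so 1 × 2 = 2 states.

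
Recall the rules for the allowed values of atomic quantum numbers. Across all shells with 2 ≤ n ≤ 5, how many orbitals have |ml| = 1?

For each n in the range, tally the orbitals obeying |ml| = 1:
n=2 → 2; n=3 → 4; n=4 → 6; n=5 → 8.
Total orbitals: 2 + 4 + 6 + 8 = 20.

20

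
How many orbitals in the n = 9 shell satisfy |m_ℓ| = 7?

4

The (ℓ, m_ℓ) pairs meeting |m_ℓ| = 7 give: ℓ=7 → 2; ℓ=8 → 2.
Total orbitals: 2 + 2 = 4.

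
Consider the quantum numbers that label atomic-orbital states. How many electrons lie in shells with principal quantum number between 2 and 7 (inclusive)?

Shell n has n² orbitals: 2²=4 + 3²=9 + 4²=16 + 5²=25 + 6²=36 + 7²=49 = 139 orbitals.
Two spin states per orbital: 2 × 139 = 278 electrons.

278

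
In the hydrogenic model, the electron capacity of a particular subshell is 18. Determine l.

2(2l+1) = 18 ⇒ 2l+1 = 9 ⇒ l = 4.

l = 4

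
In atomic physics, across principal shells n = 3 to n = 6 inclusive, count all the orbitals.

Shell n has n² orbitals: 3²=9 + 4²=16 + 5²=25 + 6²=36 = 86 orbitals.

86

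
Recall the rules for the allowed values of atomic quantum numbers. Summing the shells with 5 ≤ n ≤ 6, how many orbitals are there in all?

61

Shell n has n² orbitals: 5²=25 + 6²=36 = 61 orbitals.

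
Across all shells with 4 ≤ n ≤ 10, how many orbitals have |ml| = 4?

Work shell by shell — for each n, count the (l, ml) pairs that satisfy |ml| = 4:
n=5 → 2; n=6 → 4; n=7 → 6; n=8 → 8; n=9 → 10; n=10 → 12.
Total orbitals: 2 + 4 + 6 + 8 + 10 + 12 = 42.

42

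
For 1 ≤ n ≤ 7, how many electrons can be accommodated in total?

Total orbitals = 1² + 2² + 3² + 4² + 5² + 6² + 7² = 140. Doubling for spin gives 280 electrons.

280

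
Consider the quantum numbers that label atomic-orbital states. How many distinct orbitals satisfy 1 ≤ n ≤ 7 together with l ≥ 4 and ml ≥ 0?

Work shell by shell — for each n, count the (l, ml) pairs that satisfy l ≥ 4 and ml ≥ 0:
n=5 → 5; n=6 → 11; n=7 → 18.
Total orbitals: 5 + 11 + 18 = 34.

34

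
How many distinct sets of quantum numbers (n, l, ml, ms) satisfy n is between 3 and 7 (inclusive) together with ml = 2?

30

For each n in the range, tally the orbitals obeying ml = 2:
n=3 → 1; n=4 → 2; n=5 → 3; n=6 → 4; n=7 → 5.
Orbitals: 1 + 2 + 3 + 4 + 5 = 15. Including both spin states (ms = ±1/2) gives 2 × 15 = 30 states.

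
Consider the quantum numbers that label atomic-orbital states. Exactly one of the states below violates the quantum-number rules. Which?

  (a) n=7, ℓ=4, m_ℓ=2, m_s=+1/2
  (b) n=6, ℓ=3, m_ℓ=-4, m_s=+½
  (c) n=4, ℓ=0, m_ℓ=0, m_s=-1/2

(b) has |m_ℓ| = 4 > ℓ = 3, violating −ℓ ≤ m_ℓ ≤ ℓ.
The remaining sets (a), (c) satisfy all four rules.

(b)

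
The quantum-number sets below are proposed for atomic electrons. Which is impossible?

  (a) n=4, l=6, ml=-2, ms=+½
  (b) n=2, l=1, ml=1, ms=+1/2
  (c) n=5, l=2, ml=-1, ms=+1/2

(a) has l = 6 ≥ n = 4, violating 0 ≤ l ≤ n−1.
The remaining sets (b), (c) satisfy all four rules.

(a)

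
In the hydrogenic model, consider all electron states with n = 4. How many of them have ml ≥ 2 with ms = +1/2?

3

Go through l = 0, …, 3 (the values permitted for n = 4).
Per l-value: l=2 → 1; l=3 → 2.
Orbitals: 1 + 2 = 3. With ms fixed to a single value there is one state per orbital, giving 3 states.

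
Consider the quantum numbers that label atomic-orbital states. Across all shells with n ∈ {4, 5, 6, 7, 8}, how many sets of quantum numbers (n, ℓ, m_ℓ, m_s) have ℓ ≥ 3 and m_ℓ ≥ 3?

70

Count contributing orbitals for each principal shell:
n=4 → 1; n=5 → 3; n=6 → 6; n=7 → 10; n=8 → 15.
Orbitals: 1 + 3 + 6 + 10 + 15 = 35. Including both spin states (m_s = ±1/2) gives 2 × 35 = 70 states.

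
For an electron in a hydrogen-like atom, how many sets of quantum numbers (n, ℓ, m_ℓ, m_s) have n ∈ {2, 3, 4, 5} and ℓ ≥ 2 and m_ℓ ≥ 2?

Per-shell orbital counts meeting the constraint:
n=3 → 1; n=4 → 3; n=5 → 6.
Orbitals: 1 + 3 + 6 = 10. Including both spin states (m_s = ±1/2) gives 2 × 10 = 20 states.

20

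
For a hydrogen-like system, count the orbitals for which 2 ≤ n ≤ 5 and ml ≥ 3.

Treat each shell separately and count matching orbitals:
n=4 → 1; n=5 → 3.
Total orbitals: 1 + 3 = 4.

4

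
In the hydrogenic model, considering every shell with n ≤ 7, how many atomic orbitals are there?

140

Total orbitals = 1² + 2² + 3² + 4² + 5² + 6² + 7² = 140.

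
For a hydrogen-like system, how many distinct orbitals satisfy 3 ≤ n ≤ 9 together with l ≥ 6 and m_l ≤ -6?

10

Work shell by shell — for each n, count the (l, m_l) pairs that satisfy l ≥ 6 and m_l ≤ -6:
n=7 → 1; n=8 → 3; n=9 → 6.
Total orbitals: 1 + 3 + 6 = 10.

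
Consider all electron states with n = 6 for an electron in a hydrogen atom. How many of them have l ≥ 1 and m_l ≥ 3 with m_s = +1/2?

For n = 6, l ranges over 0 … 5.
Contributions: l=3 → 1; l=4 → 2; l=5 → 3.
Orbitals: 1 + 2 + 3 = 6. With m_s fixed to a single value there is one state per orbital, giving 6 states.

6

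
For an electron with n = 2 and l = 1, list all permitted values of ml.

-1, 0, 1

ml takes every integer from −l to +l. With l = 1 that gives the 3 values -1, 0, 1.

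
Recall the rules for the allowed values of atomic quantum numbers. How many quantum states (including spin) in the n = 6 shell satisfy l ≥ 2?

64

For n = 6, l ranges over 0 … 5.
The (l, ml) pairs meeting l ≥ 2 give: l=2 → 5; l=3 → 7; l=4 → 9; l=5 → 11.
Orbitals: 5 + 7 + 9 + 11 = 32. Each orbital carries two spin states, so 32 × 2 = 64 states.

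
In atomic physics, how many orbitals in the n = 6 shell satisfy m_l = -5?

For n = 6, l ranges over 0 … 5.
Orbitals with m_l = -5, by l: l=5 → 1.
Total orbitals: 1.

1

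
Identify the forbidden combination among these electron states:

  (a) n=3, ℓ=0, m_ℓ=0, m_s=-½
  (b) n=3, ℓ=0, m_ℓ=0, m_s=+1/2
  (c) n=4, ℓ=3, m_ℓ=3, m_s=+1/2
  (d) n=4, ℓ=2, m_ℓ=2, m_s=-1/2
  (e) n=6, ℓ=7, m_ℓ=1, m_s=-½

(e) has ℓ = 7 ≥ n = 6, violating 0 ≤ ℓ ≤ n−1.
The remaining sets (a), (b), (c), (d) satisfy all four rules.

(e)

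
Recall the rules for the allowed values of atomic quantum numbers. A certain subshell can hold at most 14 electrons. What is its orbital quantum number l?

l = 3

2(2l+1) = 14 ⇒ 2l+1 = 7 ⇒ l = 3.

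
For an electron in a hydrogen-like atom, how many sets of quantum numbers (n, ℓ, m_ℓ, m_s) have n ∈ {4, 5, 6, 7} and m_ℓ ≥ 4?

Count contributing orbitals for each principal shell:
n=5 → 1; n=6 → 3; n=7 → 6.
Orbitals: 1 + 3 + 6 = 10. Including both spin states (m_s = ±1/2) gives 2 × 10 = 20 states.

20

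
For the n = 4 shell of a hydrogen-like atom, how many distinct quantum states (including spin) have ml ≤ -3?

The (l, ml) pairs meeting ml ≤ -3 give: l=3 → 1.
Orbitals: 1. Each orbital carries two spin states, so 1 × 2 = 2 states.

2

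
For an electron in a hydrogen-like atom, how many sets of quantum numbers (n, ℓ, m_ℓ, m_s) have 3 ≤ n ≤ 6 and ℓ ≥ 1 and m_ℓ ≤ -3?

20

Count contributing orbitals for each principal shell:
n=4 → 1; n=5 → 3; n=6 → 6.
Orbitals: 1 + 3 + 6 = 10. Including both spin states (m_s = ±1/2) gives 2 × 10 = 20 states.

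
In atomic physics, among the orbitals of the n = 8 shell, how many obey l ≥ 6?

The n = 8 shell has l = 0 through 7; check each.
Contributions: l=6 → 13; l=7 → 15.
Total orbitals: 13 + 15 = 28.

28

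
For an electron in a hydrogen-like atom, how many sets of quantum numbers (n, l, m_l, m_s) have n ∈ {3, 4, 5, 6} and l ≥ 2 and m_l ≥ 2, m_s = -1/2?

20

Work shell by shell — for each n, count the (l, m_l) pairs that satisfy l ≥ 2 and m_l ≥ 2:
n=3 → 1; n=4 → 3; n=5 → 6; n=6 → 10.
Orbitals: 1 + 3 + 6 + 10 = 20. With m_s fixed to -1/2 there is one state per orbital, so 20 states.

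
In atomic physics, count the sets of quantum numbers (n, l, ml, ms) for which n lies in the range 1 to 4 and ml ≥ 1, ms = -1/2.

Work shell by shell — for each n, count the (l, ml) pairs that satisfy ml ≥ 1:
n=2 → 1; n=3 → 3; n=4 → 6.
Orbitals: 1 + 3 + 6 = 10. With ms fixed to -1/2 there is one state per orbital, so 10 states.

10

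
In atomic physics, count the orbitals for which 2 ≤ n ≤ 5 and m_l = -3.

3

Work shell by shell — for each n, count the (l, m_l) pairs that satisfy m_l = -3:
n=4 → 1; n=5 → 2.
Total orbitals: 1 + 2 = 3.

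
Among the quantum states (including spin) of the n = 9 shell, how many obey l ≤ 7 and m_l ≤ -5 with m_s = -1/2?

6

Contributions: l=5 → 1; l=6 → 2; l=7 → 3.
Orbitals: 1 + 2 + 3 = 6. With m_s fixed to a single value there is one state per orbital, giving 6 states.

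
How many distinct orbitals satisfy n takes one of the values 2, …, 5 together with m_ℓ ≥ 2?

10

Count contributing orbitals for each principal shell:
n=3 → 1; n=4 → 3; n=5 → 6.
Total orbitals: 1 + 3 + 6 = 10.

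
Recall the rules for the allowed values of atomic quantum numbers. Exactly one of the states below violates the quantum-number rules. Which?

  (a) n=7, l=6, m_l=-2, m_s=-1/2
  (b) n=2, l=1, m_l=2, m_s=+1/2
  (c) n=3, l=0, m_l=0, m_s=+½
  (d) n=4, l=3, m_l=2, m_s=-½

(b)

(b) has |m_l| = 2 > l = 1, violating −l ≤ m_l ≤ l.
The remaining sets (a), (c), (d) satisfy all four rules.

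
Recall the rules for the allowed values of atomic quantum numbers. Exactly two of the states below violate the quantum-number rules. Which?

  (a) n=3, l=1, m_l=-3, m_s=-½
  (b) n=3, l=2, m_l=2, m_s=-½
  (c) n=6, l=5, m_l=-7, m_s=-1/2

(a) and (c)

(a) has |m_l| = 3 > l = 1, violating −l ≤ m_l ≤ l.
(c) has |m_l| = 7 > l = 5, violating −l ≤ m_l ≤ l.
The remaining set (b) satisfies all four rules.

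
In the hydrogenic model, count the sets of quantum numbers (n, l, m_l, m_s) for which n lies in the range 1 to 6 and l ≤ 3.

124

Work shell by shell — for each n, count the (l, m_l) pairs that satisfy l ≤ 3:
n=1 → 1; n=2 → 4; n=3 → 9; n=4 → 16; n=5 → 16; n=6 → 16.
Orbitals: 1 + 4 + 9 + 16 + 16 + 16 = 62. Including both spin states (m_s = ±1/2) gives 2 × 62 = 124 states.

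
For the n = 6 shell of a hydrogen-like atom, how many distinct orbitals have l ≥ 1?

Contributions: l=1 → 3; l=2 → 5; l=3 → 7; l=4 → 9; l=5 → 11.
Total orbitals: 3 + 5 + 7 + 9 + 11 = 35.

35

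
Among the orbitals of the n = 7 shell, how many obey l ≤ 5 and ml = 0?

6

For n = 7, l ranges over 0 … 6.
Per l-value: l=0 → 1; l=1 → 1; l=2 → 1; l=3 → 1; l=4 → 1; l=5 → 1.
Total orbitals: 1 + 1 + 1 + 1 + 1 + 1 = 6.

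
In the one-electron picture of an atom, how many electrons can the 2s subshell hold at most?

2

A subshell with l = 0 has 2l+1 = 1 orbital, each holding 2 electrons (spin ±1/2), so 1 × 2 = 2.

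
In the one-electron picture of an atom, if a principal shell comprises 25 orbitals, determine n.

n = 5

n² = 25 ⇒ n = 5.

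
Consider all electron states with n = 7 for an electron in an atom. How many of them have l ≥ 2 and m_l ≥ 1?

The n = 7 shell has l = 0 through 6; check each.
Contributions: l=2 → 2; l=3 → 3; l=4 → 4; l=5 → 5; l=6 → 6.
Orbitals: 2 + 3 + 4 + 5 + 6 = 20. Each orbital carries two spin states, so 20 × 2 = 40 states.

40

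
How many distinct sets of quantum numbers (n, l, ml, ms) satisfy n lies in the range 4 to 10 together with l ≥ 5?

Work shell by shell — for each n, count the (l, ml) pairs that satisfy l ≥ 5:
n=6 → 11; n=7 → 24; n=8 → 39; n=9 → 56; n=10 → 75.
Orbitals: 11 + 24 + 39 + 56 + 75 = 205. Including both spin states (ms = ±1/2) gives 2 × 205 = 410 states.

410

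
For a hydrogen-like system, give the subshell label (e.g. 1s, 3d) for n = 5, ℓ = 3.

ℓ = 3 corresponds to the letter 'f', so the subshell is 5f.

5f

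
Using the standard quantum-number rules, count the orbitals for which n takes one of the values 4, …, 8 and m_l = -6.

3

Per-shell orbital counts meeting the constraint:
n=7 → 1; n=8 → 2.
Total orbitals: 1 + 2 = 3.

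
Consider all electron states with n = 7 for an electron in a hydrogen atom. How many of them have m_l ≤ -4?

The n = 7 shell has l = 0 through 6; check each.
The (l, m_l) pairs meeting m_l ≤ -4 give: l=4 → 1; l=5 → 2; l=6 → 3.
Orbitals: 1 + 2 + 3 = 6. Each orbital carries two spin states, so 6 × 2 = 12 states.

12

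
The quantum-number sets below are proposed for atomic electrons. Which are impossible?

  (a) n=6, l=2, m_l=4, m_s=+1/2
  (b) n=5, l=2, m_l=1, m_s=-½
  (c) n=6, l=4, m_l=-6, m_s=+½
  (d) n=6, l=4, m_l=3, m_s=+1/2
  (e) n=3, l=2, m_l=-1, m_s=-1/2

(a) and (c)

(a) has |m_l| = 4 > l = 2, violating −l ≤ m_l ≤ l.
(c) has |m_l| = 6 > l = 4, violating −l ≤ m_l ≤ l.
The remaining sets (b), (d), (e) satisfy all four rules.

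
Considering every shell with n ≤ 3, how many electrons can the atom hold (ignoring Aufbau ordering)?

Total orbitals = 1² + 2² + 3² = 14. Doubling for spin gives 28 electrons.

28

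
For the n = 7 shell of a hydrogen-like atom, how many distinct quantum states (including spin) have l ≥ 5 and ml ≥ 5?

For n = 7, l ranges over 0 … 6.
Contributions: l=5 → 1; l=6 → 2.
Orbitals: 1 + 2 = 3. Each orbital carries two spin states, so 3 × 2 = 6 states.

6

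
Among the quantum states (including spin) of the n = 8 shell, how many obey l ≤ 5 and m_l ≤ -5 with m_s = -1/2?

For n = 8, l ranges over 0 … 7.
The (l, m_l) pairs meeting l ≤ 5 and m_l ≤ -5 give: l=5 → 1.
Orbitals: 1. With m_s fixed to a single value there is one state per orbital, giving 1 state.

1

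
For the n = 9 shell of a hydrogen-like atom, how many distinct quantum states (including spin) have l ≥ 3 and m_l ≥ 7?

6

Go through l = 0, …, 8 (the values permitted for n = 9).
The (l, m_l) pairs meeting l ≥ 3 and m_l ≥ 7 give: l=7 → 1; l=8 → 2.
Orbitals: 1 + 2 = 3. Each orbital carries two spin states, so 3 × 2 = 6 states.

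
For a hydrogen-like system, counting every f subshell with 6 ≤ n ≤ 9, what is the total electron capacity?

56

An f subshell (l = 3) exists for every n ≥ 4, so shells n = 6, 7, 8, 9 each contribute one — 4 subshells.
Since each f subshell holds 2(2·3+1) = 14 electrons, the total is 4 × 14 = 56.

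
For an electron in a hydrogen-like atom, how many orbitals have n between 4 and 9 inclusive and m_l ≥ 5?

20

Per-shell orbital counts meeting the constraint:
n=6 → 1; n=7 → 3; n=8 → 6; n=9 → 10.
Total orbitals: 1 + 3 + 6 + 10 = 20.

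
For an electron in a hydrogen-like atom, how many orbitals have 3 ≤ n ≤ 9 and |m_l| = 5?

20

Count contributing orbitals for each principal shell:
n=6 → 2; n=7 → 4; n=8 → 6; n=9 → 8.
Total orbitals: 2 + 4 + 6 + 8 = 20.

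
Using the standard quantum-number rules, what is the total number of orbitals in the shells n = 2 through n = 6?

Shell n has n² orbitals: 2²=4 + 3²=9 + 4²=16 + 5²=25 + 6²=36 = 90 orbitals.

90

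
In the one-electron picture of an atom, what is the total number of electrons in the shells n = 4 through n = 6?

Shell n has n² orbitals: 4²=16 + 5²=25 + 6²=36 = 77 orbitals.
Two spin states per orbital: 2 × 77 = 154 electrons.

154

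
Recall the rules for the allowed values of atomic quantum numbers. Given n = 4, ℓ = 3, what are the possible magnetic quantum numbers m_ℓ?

-3, -2, -1, 0, 1, 2, 3

m_ℓ takes every integer from −ℓ to +ℓ. With ℓ = 3 that gives the 7 values -3, -2, -1, 0, 1, 2, 3.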